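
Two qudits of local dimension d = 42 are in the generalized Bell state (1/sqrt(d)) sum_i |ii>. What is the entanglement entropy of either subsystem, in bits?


For a maximally entangled state in d x d:
S = log2(d) = log2(42)
= 5.3923

5.3923


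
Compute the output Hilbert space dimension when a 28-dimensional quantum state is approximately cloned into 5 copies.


Output space = H^(tensor 5) where dim(H) = 28
dim = 28^5
= 784 (after 2 factors)
= 21952 (after 3 factors)
= 614656 (after 4 factors)
= 17210368 (after 5 factors)
= 17210368

17210368


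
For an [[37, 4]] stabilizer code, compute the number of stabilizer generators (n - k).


For an [[n,k]] stabilizer code:
Number of stabilizer generators = n - k
= 37 - 4
= 33

33


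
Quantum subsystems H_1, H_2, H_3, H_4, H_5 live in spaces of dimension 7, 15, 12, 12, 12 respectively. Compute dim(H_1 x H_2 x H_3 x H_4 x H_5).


dim(H_1 x H_2 x H_3 x H_4 x H_5) = 7 * 15 * 12 * 12 * 12
= 105 * 12 * 12 * 12
= 1260 * 12 * 12
= 15120 * 12
= 181440

181440


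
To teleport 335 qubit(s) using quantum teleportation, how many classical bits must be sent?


Quantum teleportation requires 2 classical bits per qubit teleported.
335 qubit(s) -> 2 * 335 = 670 classical bits

670


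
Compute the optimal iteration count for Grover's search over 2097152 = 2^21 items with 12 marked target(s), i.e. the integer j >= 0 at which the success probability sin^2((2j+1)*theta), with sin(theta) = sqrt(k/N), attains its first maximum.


After j Grover iterations the success probability is P(j) = sin^2((2j+1)*theta), where sin(theta) = sqrt(k/N).
N = 2^21 = 2097152, k = 12
sin(theta) = sqrt(k/N) = 0.002392079827
theta = arcsin(sqrt(k/N)) = 0.002392082108 rad
P(j) reaches its first maximum when (2j+1)*theta is as close as possible to pi/2, i.e. j = round(pi/(4*theta) - 1/2).
pi/(4*theta) - 1/2 = 327.8324
(For comparison, the common estimate pi/4 * sqrt(N/k) = 328.3328; the exact maximiser is used here.)
Optimal iterations = 328

328


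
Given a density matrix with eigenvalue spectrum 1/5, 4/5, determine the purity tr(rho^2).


tr(rho^2) = sum of eigenvalues squared
= (1/5)^2 + (4/5)^2
= (1 + 16) / 25
= 17/25
= 0.6800

0.6800


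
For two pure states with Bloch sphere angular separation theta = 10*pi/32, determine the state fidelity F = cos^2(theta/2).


For states separated by angle theta on Bloch sphere:
F = cos^2(theta/2)
theta = 10*pi/32 = 0.9817
theta/2 = 0.4909
cos(theta/2) = 0.8819
F = 0.7778

0.7778


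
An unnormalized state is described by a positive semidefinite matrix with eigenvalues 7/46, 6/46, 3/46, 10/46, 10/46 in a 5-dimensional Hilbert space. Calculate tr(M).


tr(M) = sum of eigenvalues
= 7/46 + 6/46 + 3/46 + 10/46 + 10/46
= 36/46
= 0.7826

0.7826


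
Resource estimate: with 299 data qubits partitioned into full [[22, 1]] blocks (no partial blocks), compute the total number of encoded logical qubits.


Each code block uses 22 physical qubits for 1 logical qubit(s).
Number of complete blocks = floor(299 / 22) = 13
Logical qubits = 13 * 1
= 13

13


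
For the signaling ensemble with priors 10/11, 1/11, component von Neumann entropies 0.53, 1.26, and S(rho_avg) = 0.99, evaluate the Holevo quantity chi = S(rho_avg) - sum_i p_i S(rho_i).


chi = S(rho) - sum_i p_i * S(rho_i)
Weighted entropy = 10/11 * 0.53 + 1/11 * 1.26
= 0.5964
chi = 0.99 - 0.5964
= 0.3936

0.3936


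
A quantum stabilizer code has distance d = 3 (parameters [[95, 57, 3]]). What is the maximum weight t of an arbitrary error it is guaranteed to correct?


Code parameters: [[95, 57, 3]], distance d = 3.
Number of correctable errors = floor((d-1)/2)
= floor((3 - 1)/2)
= floor(2/2)
= 1

1


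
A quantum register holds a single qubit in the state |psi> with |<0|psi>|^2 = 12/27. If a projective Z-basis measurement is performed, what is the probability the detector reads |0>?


|alpha|^2 = 12/27 = 0.4444
|beta|^2 = 1 - 12/27 = 15/27 = 0.5556
P(|0>) = |alpha|^2 = 0.4444

0.4444


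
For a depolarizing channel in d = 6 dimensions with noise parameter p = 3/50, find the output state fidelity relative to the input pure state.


F = (1-p) + p/d
= (1 - 0.0600) + 0.0600/6
= 0.9400 + 0.0100
= 0.9500

0.9500


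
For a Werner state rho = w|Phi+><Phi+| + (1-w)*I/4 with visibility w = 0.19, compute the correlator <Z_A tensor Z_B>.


|Phi+> = (|00> + |11>)/sqrt(2)
For the pure Bell state, <Z_A Z_B> = +1 (Bell-state Pauli correlator).
The maximally-mixed part I/4 has tr(I/4 * P tensor P) = 0 for any traceless Pauli P.
So <Z_A Z_B>_rho = w * (+1) + (1 - w) * 0
= 0.19 * (+1)
= 0.1900

0.1900


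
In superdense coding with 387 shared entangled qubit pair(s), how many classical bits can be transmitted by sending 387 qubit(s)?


Superdense coding allows 2 classical bits per shared entangled pair.
387 pair(s) -> 2 * 387 = 774 classical bits

774


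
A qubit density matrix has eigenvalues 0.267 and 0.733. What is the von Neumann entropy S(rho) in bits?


S = -p*log2(p) - (1-p)*log2(1-p)
p = 0.2670, 1-p = 0.7330
= -0.2670 * log2(0.2670) - 0.7330 * log2(0.7330)
= -(-0.5087) - (-0.3285)
= 0.8371

0.8371


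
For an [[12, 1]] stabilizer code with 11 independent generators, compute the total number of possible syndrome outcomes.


Each stabilizer generator gives a binary (+1 or -1) measurement outcome.
With 11 independent generators:
Total syndromes = 2^11
= 2048

2048


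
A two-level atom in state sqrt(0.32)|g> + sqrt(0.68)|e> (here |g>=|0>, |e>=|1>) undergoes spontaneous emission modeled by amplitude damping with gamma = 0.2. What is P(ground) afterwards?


For amplitude damping with parameter gamma on state sqrt(a)|0> + sqrt(b)|1>:
alpha^2 = 0.32, beta^2 = 0.68
P(|0>) = alpha^2 + gamma * beta^2
= 0.32 + 0.2 * 0.68
= 0.32 + 0.1360
= 0.4560

0.4560


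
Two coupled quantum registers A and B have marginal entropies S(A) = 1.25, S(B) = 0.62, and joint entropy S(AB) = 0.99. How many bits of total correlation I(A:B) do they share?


I(A:B) = S(A) + S(B) - S(AB)
= 1.25 + 0.62 - 0.99
= 0.8800

0.8800


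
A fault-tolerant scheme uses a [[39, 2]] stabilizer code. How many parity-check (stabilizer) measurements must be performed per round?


For an [[n,k]] stabilizer code:
Number of stabilizer generators = n - k
= 39 - 2
= 37

37


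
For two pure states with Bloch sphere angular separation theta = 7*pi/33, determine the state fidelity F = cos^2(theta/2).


For states separated by angle theta on Bloch sphere:
F = cos^2(theta/2)
theta = 7*pi/33 = 0.6664
theta/2 = 0.3332
cos(theta/2) = 0.9450
F = 0.8930

0.8930


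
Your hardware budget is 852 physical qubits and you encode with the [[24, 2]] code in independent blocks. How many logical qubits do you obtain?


Each code block uses 24 physical qubits for 2 logical qubit(s).
Number of complete blocks = floor(852 / 24) = 35
Logical qubits = 35 * 2
= 70

70


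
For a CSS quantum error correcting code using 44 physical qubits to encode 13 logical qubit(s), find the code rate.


Code rate R = k/n
= 13/44
= 0.2955

0.2955


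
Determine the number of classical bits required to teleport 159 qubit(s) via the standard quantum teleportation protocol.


Quantum teleportation requires 2 classical bits per qubit teleported.
159 qubit(s) -> 2 * 159 = 318 classical bits

318


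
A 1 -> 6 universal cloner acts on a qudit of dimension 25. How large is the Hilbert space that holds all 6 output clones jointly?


Output space = H^(tensor 6) where dim(H) = 25
dim = 25^6
= 625 (after 2 factors)
= 15625 (after 3 factors)
= 390625 (after 4 factors)
= 9765625 (after 5 factors)
= 244140625 (after 6 factors)
= 244140625

244140625


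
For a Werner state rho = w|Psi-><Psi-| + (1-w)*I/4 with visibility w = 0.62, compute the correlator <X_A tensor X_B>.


|Psi-> = (|01> - |10>)/sqrt(2)
For the pure Bell state, <X_A X_B> = -1 (Bell-state Pauli correlator).
The maximally-mixed part I/4 has tr(I/4 * P tensor P) = 0 for any traceless Pauli P.
So <X_A X_B>_rho = w * (-1) + (1 - w) * 0
= 0.62 * (-1)
= -0.6200

-0.6200


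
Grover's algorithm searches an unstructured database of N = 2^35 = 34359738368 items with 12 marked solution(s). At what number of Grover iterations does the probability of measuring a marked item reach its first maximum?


After j Grover iterations the success probability is P(j) = sin^2((2j+1)*theta), where sin(theta) = sqrt(k/N).
N = 2^35 = 34359738368, k = 12
sin(theta) = sqrt(k/N) = 1.868812365e-05
theta = arcsin(sqrt(k/N)) = 1.868812365e-05 rad
P(j) reaches its first maximum when (2j+1)*theta is as close as possible to pi/2, i.e. j = round(pi/(4*theta) - 1/2).
pi/(4*theta) - 1/2 = 42026.0928
(For comparison, the common estimate pi/4 * sqrt(N/k) = 42026.5928; the exact maximiser is used here.)
Optimal iterations = 42026

42026


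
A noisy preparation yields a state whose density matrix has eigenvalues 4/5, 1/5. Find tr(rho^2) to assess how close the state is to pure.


tr(rho^2) = sum of eigenvalues squared
= (4/5)^2 + (1/5)^2
= (16 + 1) / 25
= 17/25
= 0.6800

0.6800


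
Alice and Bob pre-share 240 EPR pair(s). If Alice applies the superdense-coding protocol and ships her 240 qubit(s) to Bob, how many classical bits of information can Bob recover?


Superdense coding allows 2 classical bits per shared entangled pair.
240 pair(s) -> 2 * 240 = 480 classical bits

480


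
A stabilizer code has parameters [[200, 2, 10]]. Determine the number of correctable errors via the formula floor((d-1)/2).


Code parameters: [[200, 2, 10]], distance d = 10.
Number of correctable errors = floor((d-1)/2)
= floor((10 - 1)/2)
= floor(9/2)
= 4

4


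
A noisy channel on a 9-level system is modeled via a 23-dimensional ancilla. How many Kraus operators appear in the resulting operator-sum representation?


Tracing out the environment in an orthonormal basis {|i>_E} gives Kraus operators K_i = <i|_E U |0>_E.
Number of Kraus operators = dim(H_env) = d_env
= 23

23


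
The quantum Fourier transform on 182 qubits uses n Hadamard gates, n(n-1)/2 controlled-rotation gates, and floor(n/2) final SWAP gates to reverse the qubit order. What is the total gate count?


Hadamard gates: 182
Controlled rotations: n*(n-1)/2 = 182*181/2 = 16471
SWAP gates: floor(n/2) = floor(182/2) = 91
Total = 182 + 16471 + 91
= 16744

16744


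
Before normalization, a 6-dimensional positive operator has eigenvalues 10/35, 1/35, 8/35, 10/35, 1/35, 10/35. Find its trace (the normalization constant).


tr(M) = sum of eigenvalues
= 10/35 + 1/35 + 8/35 + 10/35 + 1/35 + 10/35
= 40/35
= 1.1429

1.1429


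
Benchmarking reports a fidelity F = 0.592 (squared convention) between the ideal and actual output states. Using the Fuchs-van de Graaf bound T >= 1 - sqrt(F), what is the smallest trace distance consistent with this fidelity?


Fuchs-van de Graaf (squared-fidelity convention): 1 - sqrt(F) <= T <= sqrt(1 - F).
Lower bound: T >= 1 - sqrt(F)
sqrt(F) = sqrt(0.592) = 0.7694
T >= 1 - 0.7694
T >= 0.2306

0.2306


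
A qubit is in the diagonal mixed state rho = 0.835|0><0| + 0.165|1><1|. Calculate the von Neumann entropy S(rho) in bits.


S = -p*log2(p) - (1-p)*log2(1-p)
p = 0.8350, 1-p = 0.1650
= -0.8350 * log2(0.8350) - 0.1650 * log2(0.1650)
= -(-0.2172) - (-0.4289)
= 0.6461

0.6461


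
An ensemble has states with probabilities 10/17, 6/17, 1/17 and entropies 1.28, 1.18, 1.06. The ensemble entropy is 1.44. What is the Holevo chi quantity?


chi = S(rho) - sum_i p_i * S(rho_i)
Weighted entropy = 10/17 * 1.28 + 6/17 * 1.18 + 1/17 * 1.06
= 1.2318
chi = 1.44 - 1.2318
= 0.2082

0.2082


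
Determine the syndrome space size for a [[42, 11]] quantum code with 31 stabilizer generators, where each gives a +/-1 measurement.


Each stabilizer generator gives a binary (+1 or -1) measurement outcome.
With 31 independent generators:
Total syndromes = 2^31
= 2147483648

2147483648


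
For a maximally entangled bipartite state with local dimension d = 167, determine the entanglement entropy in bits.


For a maximally entangled state in d x d:
S = log2(d) = log2(167)
= 7.3837

7.3837


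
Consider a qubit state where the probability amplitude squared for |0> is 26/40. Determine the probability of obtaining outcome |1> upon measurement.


|alpha|^2 = 26/40 = 0.6500
|beta|^2 = 1 - 26/40 = 14/40 = 0.3500
P(|1>) = |beta|^2 = 0.3500

0.3500


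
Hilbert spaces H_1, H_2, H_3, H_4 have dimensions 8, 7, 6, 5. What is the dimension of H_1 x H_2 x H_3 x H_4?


dim(H_1 x H_2 x H_3 x H_4) = 8 * 7 * 6 * 5
= 56 * 6 * 5
= 336 * 5
= 1680

1680


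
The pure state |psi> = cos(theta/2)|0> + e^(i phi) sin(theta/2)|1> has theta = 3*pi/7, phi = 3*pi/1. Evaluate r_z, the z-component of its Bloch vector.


theta = 1.3464, phi = 9.4248
r_z = cos(theta) = 0.2225

0.2225


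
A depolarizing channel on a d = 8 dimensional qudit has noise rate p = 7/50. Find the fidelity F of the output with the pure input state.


F = (1-p) + p/d
= (1 - 0.1400) + 0.1400/8
= 0.8600 + 0.0175
= 0.8775

0.8775


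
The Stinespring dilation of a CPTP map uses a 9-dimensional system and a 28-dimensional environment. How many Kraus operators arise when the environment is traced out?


Tracing out the environment in an orthonormal basis {|i>_E} gives Kraus operators K_i = <i|_E U |0>_E.
Number of Kraus operators = dim(H_env) = d_env
= 28

28


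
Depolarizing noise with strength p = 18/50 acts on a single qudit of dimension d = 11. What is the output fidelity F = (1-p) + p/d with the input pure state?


F = (1-p) + p/d
= (1 - 0.3600) + 0.3600/11
= 0.6400 + 0.0327
= 0.6727

0.6727


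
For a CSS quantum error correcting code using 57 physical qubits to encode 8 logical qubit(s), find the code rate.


Code rate R = k/n
= 8/57
= 0.1404

0.1404


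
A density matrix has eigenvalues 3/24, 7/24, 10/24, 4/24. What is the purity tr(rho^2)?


tr(rho^2) = sum of eigenvalues squared
= (3/24)^2 + (7/24)^2 + (10/24)^2 + (4/24)^2
= (9 + 49 + 100 + 16) / 576
= 174/576
= 0.3021

0.3021


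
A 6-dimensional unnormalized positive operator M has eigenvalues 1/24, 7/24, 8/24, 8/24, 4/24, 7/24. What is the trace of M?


tr(M) = sum of eigenvalues
= 1/24 + 7/24 + 8/24 + 8/24 + 4/24 + 7/24
= 35/24
= 1.4583

1.4583


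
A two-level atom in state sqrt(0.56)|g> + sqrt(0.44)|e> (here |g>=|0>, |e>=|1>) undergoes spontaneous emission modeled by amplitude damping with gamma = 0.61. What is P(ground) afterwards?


For amplitude damping with parameter gamma on state sqrt(a)|0> + sqrt(b)|1>:
alpha^2 = 0.56, beta^2 = 0.44
P(|0>) = alpha^2 + gamma * beta^2
= 0.56 + 0.61 * 0.44
= 0.56 + 0.2684
= 0.8284

0.8284


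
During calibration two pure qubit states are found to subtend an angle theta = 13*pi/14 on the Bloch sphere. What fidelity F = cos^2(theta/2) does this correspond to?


For states separated by angle theta on Bloch sphere:
F = cos^2(theta/2)
theta = 13*pi/14 = 2.9172
theta/2 = 1.4586
cos(theta/2) = 0.1120
F = 0.0125

0.0125


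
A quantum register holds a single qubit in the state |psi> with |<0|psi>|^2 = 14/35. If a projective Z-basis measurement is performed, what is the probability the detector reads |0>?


|alpha|^2 = 14/35 = 0.4000
|beta|^2 = 1 - 14/35 = 21/35 = 0.6000
P(|0>) = |alpha|^2 = 0.4000

0.4000


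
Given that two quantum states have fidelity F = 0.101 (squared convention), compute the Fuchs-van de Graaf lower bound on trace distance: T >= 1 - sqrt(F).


Fuchs-van de Graaf (squared-fidelity convention): 1 - sqrt(F) <= T <= sqrt(1 - F).
Lower bound: T >= 1 - sqrt(F)
sqrt(F) = sqrt(0.101) = 0.3178
T >= 1 - 0.3178
T >= 0.6822

0.6822


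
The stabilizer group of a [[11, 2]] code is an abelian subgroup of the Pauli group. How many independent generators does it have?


For an [[n,k]] stabilizer code:
Number of stabilizer generators = n - k
= 11 - 2
= 9

9


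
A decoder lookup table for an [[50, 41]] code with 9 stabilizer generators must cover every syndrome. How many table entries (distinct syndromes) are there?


Each stabilizer generator gives a binary (+1 or -1) measurement outcome.
With 9 independent generators:
Total syndromes = 2^9
= 512

512


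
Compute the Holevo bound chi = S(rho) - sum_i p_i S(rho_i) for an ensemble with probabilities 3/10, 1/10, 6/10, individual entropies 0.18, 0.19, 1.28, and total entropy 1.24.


chi = S(rho) - sum_i p_i * S(rho_i)
Weighted entropy = 3/10 * 0.18 + 1/10 * 0.19 + 6/10 * 1.28
= 0.8410
chi = 1.24 - 0.8410
= 0.3990

0.3990


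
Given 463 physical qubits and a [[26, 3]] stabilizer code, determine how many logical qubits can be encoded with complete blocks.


Each code block uses 26 physical qubits for 3 logical qubit(s).
Number of complete blocks = floor(463 / 26) = 17
Logical qubits = 17 * 3
= 51

51


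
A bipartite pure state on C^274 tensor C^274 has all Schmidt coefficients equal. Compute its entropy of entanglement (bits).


For a maximally entangled state in d x d:
S = log2(d) = log2(274)
= 8.0980

8.0980


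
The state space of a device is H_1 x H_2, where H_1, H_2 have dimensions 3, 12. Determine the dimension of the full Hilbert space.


dim(H_1 x H_2) = 3 * 12
= 36

36


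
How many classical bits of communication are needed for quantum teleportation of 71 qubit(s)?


Quantum teleportation requires 2 classical bits per qubit teleported.
71 qubit(s) -> 2 * 71 = 142 classical bits

142


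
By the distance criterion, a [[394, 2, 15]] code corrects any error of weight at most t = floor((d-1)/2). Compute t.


Code parameters: [[394, 2, 15]], distance d = 15.
Number of correctable errors = floor((d-1)/2)
= floor((15 - 1)/2)
= floor(14/2)
= 7

7


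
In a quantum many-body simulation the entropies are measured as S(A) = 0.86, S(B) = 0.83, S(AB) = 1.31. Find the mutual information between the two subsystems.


I(A:B) = S(A) + S(B) - S(AB)
= 0.86 + 0.83 - 1.31
= 0.3800

0.3800


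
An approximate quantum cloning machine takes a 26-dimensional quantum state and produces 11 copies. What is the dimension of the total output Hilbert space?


Output space = H^(tensor 11) where dim(H) = 26
dim = 26^11
= 676 (after 2 factors)
= 17576 (after 3 factors)
= 456976 (after 4 factors)
= 11881376 (after 5 factors)
= 308915776 (after 6 factors)
= 8031810176 (after 7 factors)
= 208827064576 (after 8 factors)
= 5429503678976 (after 9 factors)
= 141167095653376 (after 10 factors)
= 3670344486987776 (after 11 factors)
= 3670344486987776

3670344486987776


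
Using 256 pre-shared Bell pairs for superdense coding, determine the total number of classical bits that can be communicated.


Superdense coding allows 2 classical bits per shared entangled pair.
256 pair(s) -> 2 * 256 = 512 classical bits

512


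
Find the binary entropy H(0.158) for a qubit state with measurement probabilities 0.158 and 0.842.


S = -p*log2(p) - (1-p)*log2(1-p)
p = 0.1580, 1-p = 0.8420
= -0.1580 * log2(0.1580) - 0.8420 * log2(0.8420)
= -(-0.4206) - (-0.2089)
= 0.6295

0.6295


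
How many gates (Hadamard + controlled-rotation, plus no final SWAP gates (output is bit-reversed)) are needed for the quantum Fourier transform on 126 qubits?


Hadamard gates: 126
Controlled rotations: n*(n-1)/2 = 126*125/2 = 7875
SWAP gates: 0 (omitted)
Total = 126 + 7875
= 8001

8001


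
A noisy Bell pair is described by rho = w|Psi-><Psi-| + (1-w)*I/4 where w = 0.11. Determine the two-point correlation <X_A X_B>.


|Psi-> = (|01> - |10>)/sqrt(2)
For the pure Bell state, <X_A X_B> = -1 (Bell-state Pauli correlator).
The maximally-mixed part I/4 has tr(I/4 * P tensor P) = 0 for any traceless Pauli P.
So <X_A X_B>_rho = w * (-1) + (1 - w) * 0
= 0.11 * (-1)
= -0.1100

-0.1100


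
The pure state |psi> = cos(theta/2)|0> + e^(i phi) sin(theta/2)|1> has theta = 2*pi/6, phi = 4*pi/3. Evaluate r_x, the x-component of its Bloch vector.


theta = 1.0472, phi = 4.1888
r_x = sin(theta)*cos(phi) = 0.8660 * -0.5000
r_x = -0.4330

-0.4330


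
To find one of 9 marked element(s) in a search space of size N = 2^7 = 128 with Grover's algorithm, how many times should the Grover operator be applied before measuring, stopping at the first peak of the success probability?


After j Grover iterations the success probability is P(j) = sin^2((2j+1)*theta), where sin(theta) = sqrt(k/N).
N = 2^7 = 128, k = 9
sin(theta) = sqrt(k/N) = 0.2651650429
theta = arcsin(sqrt(k/N)) = 0.2683750886 rad
P(j) reaches its first maximum when (2j+1)*theta is as close as possible to pi/2, i.e. j = round(pi/(4*theta) - 1/2).
pi/(4*theta) - 1/2 = 2.4265
(For comparison, the common estimate pi/4 * sqrt(N/k) = 2.9619; the exact maximiser is used here.)
Optimal iterations = 2

2


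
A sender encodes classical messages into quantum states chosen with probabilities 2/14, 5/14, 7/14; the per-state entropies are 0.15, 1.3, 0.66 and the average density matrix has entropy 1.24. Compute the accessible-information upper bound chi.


chi = S(rho) - sum_i p_i * S(rho_i)
Weighted entropy = 2/14 * 0.15 + 5/14 * 1.3 + 7/14 * 0.66
= 0.8157
chi = 1.24 - 0.8157
= 0.4243

0.4243


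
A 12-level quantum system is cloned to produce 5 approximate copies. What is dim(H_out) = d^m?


Output space = H^(tensor 5) where dim(H) = 12
dim = 12^5
= 144 (after 2 factors)
= 1728 (after 3 factors)
= 20736 (after 4 factors)
= 248832 (after 5 factors)
= 248832

248832


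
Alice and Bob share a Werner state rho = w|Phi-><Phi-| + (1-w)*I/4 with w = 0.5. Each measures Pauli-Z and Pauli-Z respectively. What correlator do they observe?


|Phi-> = (|00> - |11>)/sqrt(2)
For the pure Bell state, <Z_A Z_B> = +1 (Bell-state Pauli correlator).
The maximally-mixed part I/4 has tr(I/4 * P tensor P) = 0 for any traceless Pauli P.
So <Z_A Z_B>_rho = w * (+1) + (1 - w) * 0
= 0.5 * (+1)
= 0.5000

0.5000


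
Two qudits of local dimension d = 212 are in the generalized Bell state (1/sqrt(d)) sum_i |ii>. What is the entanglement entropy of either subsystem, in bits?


For a maximally entangled state in d x d:
S = log2(d) = log2(212)
= 7.7279

7.7279


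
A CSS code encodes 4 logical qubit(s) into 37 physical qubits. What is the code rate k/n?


Code rate R = k/n
= 4/37
= 0.1081

0.1081


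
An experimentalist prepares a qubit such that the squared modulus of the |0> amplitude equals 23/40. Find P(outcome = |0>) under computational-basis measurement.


|alpha|^2 = 23/40 = 0.5750
|beta|^2 = 1 - 23/40 = 17/40 = 0.4250
P(|0>) = |alpha|^2 = 0.5750

0.5750


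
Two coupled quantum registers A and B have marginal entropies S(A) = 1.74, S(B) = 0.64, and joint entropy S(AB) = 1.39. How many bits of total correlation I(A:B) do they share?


I(A:B) = S(A) + S(B) - S(AB)
= 1.74 + 0.64 - 1.39
= 0.9900

0.9900


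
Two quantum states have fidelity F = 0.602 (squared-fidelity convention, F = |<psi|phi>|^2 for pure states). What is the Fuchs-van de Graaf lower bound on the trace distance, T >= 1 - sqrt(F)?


Fuchs-van de Graaf (squared-fidelity convention): 1 - sqrt(F) <= T <= sqrt(1 - F).
Lower bound: T >= 1 - sqrt(F)
sqrt(F) = sqrt(0.602) = 0.7759
T >= 1 - 0.7759
T >= 0.2241

0.2241


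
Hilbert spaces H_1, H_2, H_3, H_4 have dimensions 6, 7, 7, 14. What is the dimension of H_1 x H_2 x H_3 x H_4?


dim(H_1 x H_2 x H_3 x H_4) = 6 * 7 * 7 * 14
= 42 * 7 * 14
= 294 * 14
= 4116

4116


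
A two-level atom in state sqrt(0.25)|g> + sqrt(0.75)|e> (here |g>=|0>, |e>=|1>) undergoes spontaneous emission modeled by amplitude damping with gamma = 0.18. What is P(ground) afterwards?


For amplitude damping with parameter gamma on state sqrt(a)|0> + sqrt(b)|1>:
alpha^2 = 0.25, beta^2 = 0.75
P(|0>) = alpha^2 + gamma * beta^2
= 0.25 + 0.18 * 0.75
= 0.25 + 0.1350
= 0.3850

0.3850


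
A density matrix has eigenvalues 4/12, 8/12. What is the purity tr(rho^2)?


tr(rho^2) = sum of eigenvalues squared
= (4/12)^2 + (8/12)^2
= (16 + 64) / 144
= 80/144
= 0.5556

0.5556


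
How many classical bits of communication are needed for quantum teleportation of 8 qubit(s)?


Quantum teleportation requires 2 classical bits per qubit teleported.
8 qubit(s) -> 2 * 8 = 16 classical bits

16


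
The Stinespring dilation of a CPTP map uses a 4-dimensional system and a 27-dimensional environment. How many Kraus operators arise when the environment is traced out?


Tracing out the environment in an orthonormal basis {|i>_E} gives Kraus operators K_i = <i|_E U |0>_E.
Number of Kraus operators = dim(H_env) = d_env
= 27

27


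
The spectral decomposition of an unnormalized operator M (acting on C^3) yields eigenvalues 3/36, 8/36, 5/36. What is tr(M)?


tr(M) = sum of eigenvalues
= 3/36 + 8/36 + 5/36
= 16/36
= 0.4444

0.4444


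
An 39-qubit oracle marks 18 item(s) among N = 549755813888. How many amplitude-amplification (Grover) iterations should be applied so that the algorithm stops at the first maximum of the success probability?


After j Grover iterations the success probability is P(j) = sin^2((2j+1)*theta), where sin(theta) = sqrt(k/N).
N = 2^39 = 549755813888, k = 18
sin(theta) = sqrt(k/N) = 5.722045898e-06
theta = arcsin(sqrt(k/N)) = 5.722045898e-06 rad
P(j) reaches its first maximum when (2j+1)*theta is as close as possible to pi/2, i.e. j = round(pi/(4*theta) - 1/2).
pi/(4*theta) - 1/2 = 137257.7774
(For comparison, the common estimate pi/4 * sqrt(N/k) = 137258.2774; the exact maximiser is used here.)
Optimal iterations = 137258

137258


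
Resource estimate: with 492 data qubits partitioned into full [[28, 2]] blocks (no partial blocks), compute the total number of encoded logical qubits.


Each code block uses 28 physical qubits for 2 logical qubit(s).
Number of complete blocks = floor(492 / 28) = 17
Logical qubits = 17 * 2
= 34

34


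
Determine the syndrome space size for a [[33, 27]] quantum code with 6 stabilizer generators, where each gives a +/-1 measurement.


Each stabilizer generator gives a binary (+1 or -1) measurement outcome.
With 6 independent generators:
Total syndromes = 2^6
= 64

64


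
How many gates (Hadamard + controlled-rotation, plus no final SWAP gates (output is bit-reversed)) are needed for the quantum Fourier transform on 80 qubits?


Hadamard gates: 80
Controlled rotations: n*(n-1)/2 = 80*79/2 = 3160
SWAP gates: 0 (omitted)
Total = 80 + 3160
= 3240

3240


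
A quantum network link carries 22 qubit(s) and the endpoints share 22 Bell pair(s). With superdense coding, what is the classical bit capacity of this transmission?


Superdense coding allows 2 classical bits per shared entangled pair.
22 pair(s) -> 2 * 22 = 44 classical bits

44


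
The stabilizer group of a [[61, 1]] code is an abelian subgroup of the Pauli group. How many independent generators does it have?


For an [[n,k]] stabilizer code:
Number of stabilizer generators = n - k
= 61 - 1
= 60

60


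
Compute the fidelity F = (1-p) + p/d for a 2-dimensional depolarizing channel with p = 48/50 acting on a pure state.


F = (1-p) + p/d
= (1 - 0.9600) + 0.9600/2
= 0.0400 + 0.4800
= 0.5200

0.5200


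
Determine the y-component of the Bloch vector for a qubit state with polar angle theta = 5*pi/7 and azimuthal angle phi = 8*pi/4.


theta = 2.2440, phi = 6.2832
r_y = sin(theta)*sin(phi) = 0.7818 * 0.0000
r_y = 0.0000

0.0000


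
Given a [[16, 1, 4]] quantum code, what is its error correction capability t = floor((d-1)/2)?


Code parameters: [[16, 1, 4]], distance d = 4.
Number of correctable errors = floor((d-1)/2)
= floor((4 - 1)/2)
= floor(3/2)
= 1

1


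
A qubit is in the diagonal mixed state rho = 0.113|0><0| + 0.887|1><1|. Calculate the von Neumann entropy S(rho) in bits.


S = -p*log2(p) - (1-p)*log2(1-p)
p = 0.1130, 1-p = 0.8870
= -0.1130 * log2(0.1130) - 0.8870 * log2(0.8870)
= -(-0.3555) - (-0.1534)
= 0.5089

0.5089


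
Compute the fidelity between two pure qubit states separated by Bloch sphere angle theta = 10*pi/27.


For states separated by angle theta on Bloch sphere:
F = cos^2(theta/2)
theta = 10*pi/27 = 1.1636
theta/2 = 0.5818
cos(theta/2) = 0.8355
F = 0.6980

0.6980


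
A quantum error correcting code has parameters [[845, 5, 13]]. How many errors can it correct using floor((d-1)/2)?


Code parameters: [[845, 5, 13]], distance d = 13.
Number of correctable errors = floor((d-1)/2)
= floor((13 - 1)/2)
= floor(12/2)
= 6

6


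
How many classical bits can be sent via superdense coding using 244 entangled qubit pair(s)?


Superdense coding allows 2 classical bits per shared entangled pair.
244 pair(s) -> 2 * 244 = 488 classical bits

488


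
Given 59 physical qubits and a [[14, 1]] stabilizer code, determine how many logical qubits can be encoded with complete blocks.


Each code block uses 14 physical qubits for 1 logical qubit(s).
Number of complete blocks = floor(59 / 14) = 4
Logical qubits = 4 * 1
= 4

4


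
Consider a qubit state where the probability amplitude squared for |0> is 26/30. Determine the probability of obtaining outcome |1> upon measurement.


|alpha|^2 = 26/30 = 0.8667
|beta|^2 = 1 - 26/30 = 4/30 = 0.1333
P(|1>) = |beta|^2 = 0.1333

0.1333


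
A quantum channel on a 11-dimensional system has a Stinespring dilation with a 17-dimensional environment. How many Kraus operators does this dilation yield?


Tracing out the environment in an orthonormal basis {|i>_E} gives Kraus operators K_i = <i|_E U |0>_E.
Number of Kraus operators = dim(H_env) = d_env
= 17

17


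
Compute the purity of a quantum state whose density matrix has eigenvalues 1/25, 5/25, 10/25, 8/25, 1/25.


tr(rho^2) = sum of eigenvalues squared
= (1/25)^2 + (5/25)^2 + (10/25)^2 + (8/25)^2 + (1/25)^2
= (1 + 25 + 100 + 64 + 1) / 625
= 191/625
= 0.3056

0.3056


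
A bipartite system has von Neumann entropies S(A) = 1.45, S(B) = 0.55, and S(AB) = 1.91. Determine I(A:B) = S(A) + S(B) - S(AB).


I(A:B) = S(A) + S(B) - S(AB)
= 1.45 + 0.55 - 1.91
= 0.0900

0.0900


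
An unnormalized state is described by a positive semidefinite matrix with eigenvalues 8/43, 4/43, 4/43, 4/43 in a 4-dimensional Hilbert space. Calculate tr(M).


tr(M) = sum of eigenvalues
= 8/43 + 4/43 + 4/43 + 4/43
= 20/43
= 0.4651

0.4651


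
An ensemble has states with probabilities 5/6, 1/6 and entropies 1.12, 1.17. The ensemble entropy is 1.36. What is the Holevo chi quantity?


chi = S(rho) - sum_i p_i * S(rho_i)
Weighted entropy = 5/6 * 1.12 + 1/6 * 1.17
= 1.1283
chi = 1.36 - 1.1283
= 0.2317

0.2317


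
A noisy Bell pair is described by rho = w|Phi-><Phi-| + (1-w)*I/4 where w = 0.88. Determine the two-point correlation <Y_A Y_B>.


|Phi-> = (|00> - |11>)/sqrt(2)
For the pure Bell state, <Y_A Y_B> = +1 (Bell-state Pauli correlator).
The maximally-mixed part I/4 has tr(I/4 * P tensor P) = 0 for any traceless Pauli P.
So <Y_A Y_B>_rho = w * (+1) + (1 - w) * 0
= 0.88 * (+1)
= 0.8800

0.8800


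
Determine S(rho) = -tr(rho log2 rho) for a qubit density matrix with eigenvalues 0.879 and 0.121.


S = -p*log2(p) - (1-p)*log2(1-p)
p = 0.8790, 1-p = 0.1210
= -0.8790 * log2(0.8790) - 0.1210 * log2(0.1210)
= -(-0.1636) - (-0.3687)
= 0.5322

0.5322


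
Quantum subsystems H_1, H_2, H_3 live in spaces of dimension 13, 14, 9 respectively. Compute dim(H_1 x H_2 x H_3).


dim(H_1 x H_2 x H_3) = 13 * 14 * 9
= 182 * 9
= 1638

1638


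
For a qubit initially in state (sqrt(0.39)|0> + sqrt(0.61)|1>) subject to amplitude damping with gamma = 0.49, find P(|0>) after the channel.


For amplitude damping with parameter gamma on state sqrt(a)|0> + sqrt(b)|1>:
alpha^2 = 0.39, beta^2 = 0.61
P(|0>) = alpha^2 + gamma * beta^2
= 0.39 + 0.49 * 0.61
= 0.39 + 0.2989
= 0.6889

0.6889


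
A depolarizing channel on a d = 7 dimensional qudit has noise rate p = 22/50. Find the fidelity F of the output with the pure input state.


F = (1-p) + p/d
= (1 - 0.4400) + 0.4400/7
= 0.5600 + 0.0629
= 0.6229

0.6229


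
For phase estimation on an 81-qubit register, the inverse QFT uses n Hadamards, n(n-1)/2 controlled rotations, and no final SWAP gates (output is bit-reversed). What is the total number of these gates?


Hadamard gates: 81
Controlled rotations: n*(n-1)/2 = 81*80/2 = 3240
SWAP gates: 0 (omitted)
Total = 81 + 3240
= 3321

3321


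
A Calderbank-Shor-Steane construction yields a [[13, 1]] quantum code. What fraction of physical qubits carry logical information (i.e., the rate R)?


Code rate R = k/n
= 1/13
= 0.0769

0.0769


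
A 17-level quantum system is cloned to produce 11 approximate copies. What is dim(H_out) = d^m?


Output space = H^(tensor 11) where dim(H) = 17
dim = 17^11
= 289 (after 2 factors)
= 4913 (after 3 factors)
= 83521 (after 4 factors)
= 1419857 (after 5 factors)
= 24137569 (after 6 factors)
= 410338673 (after 7 factors)
= 6975757441 (after 8 factors)
= 118587876497 (after 9 factors)
= 2015993900449 (after 10 factors)
= 34271896307633 (after 11 factors)
= 34271896307633

34271896307633


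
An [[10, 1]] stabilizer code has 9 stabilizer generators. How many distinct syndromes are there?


Each stabilizer generator gives a binary (+1 or -1) measurement outcome.
With 9 independent generators:
Total syndromes = 2^9
= 512

512


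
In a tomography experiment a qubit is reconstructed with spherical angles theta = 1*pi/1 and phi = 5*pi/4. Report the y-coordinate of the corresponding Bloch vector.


theta = 3.1416, phi = 3.9270
r_y = sin(theta)*sin(phi) = 0.0000 * -0.7071
r_y = 0.0000

0.0000


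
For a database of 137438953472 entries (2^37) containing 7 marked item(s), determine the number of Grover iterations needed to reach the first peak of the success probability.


After j Grover iterations the success probability is P(j) = sin^2((2j+1)*theta), where sin(theta) = sqrt(k/N).
N = 2^37 = 137438953472, k = 7
sin(theta) = sqrt(k/N) = 7.136645101e-06
theta = arcsin(sqrt(k/N)) = 7.136645101e-06 rad
P(j) reaches its first maximum when (2j+1)*theta is as close as possible to pi/2, i.e. j = round(pi/(4*theta) - 1/2).
pi/(4*theta) - 1/2 = 110050.9531
(For comparison, the common estimate pi/4 * sqrt(N/k) = 110051.4531; the exact maximiser is used here.)
Optimal iterations = 110051

110051


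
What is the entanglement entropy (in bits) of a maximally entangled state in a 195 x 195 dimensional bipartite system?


For a maximally entangled state in d x d:
S = log2(d) = log2(195)
= 7.6073

7.6073


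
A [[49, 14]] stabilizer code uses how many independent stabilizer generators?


For an [[n,k]] stabilizer code:
Number of stabilizer generators = n - k
= 49 - 14
= 35

35


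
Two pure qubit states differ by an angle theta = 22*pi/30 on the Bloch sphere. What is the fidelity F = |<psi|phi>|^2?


For states separated by angle theta on Bloch sphere:
F = cos^2(theta/2)
theta = 22*pi/30 = 2.3038
theta/2 = 1.1519
cos(theta/2) = 0.4067
F = 0.1654

0.1654


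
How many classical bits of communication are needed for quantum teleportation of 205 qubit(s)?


Quantum teleportation requires 2 classical bits per qubit teleported.
205 qubit(s) -> 2 * 205 = 410 classical bits

410


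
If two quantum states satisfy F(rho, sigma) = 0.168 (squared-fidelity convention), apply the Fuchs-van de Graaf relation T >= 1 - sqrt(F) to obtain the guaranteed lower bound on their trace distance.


Fuchs-van de Graaf (squared-fidelity convention): 1 - sqrt(F) <= T <= sqrt(1 - F).
Lower bound: T >= 1 - sqrt(F)
sqrt(F) = sqrt(0.168) = 0.4099
T >= 1 - 0.4099
T >= 0.5901

0.5901


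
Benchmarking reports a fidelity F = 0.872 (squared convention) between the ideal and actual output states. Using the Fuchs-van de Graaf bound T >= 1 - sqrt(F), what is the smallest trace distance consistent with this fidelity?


Fuchs-van de Graaf (squared-fidelity convention): 1 - sqrt(F) <= T <= sqrt(1 - F).
Lower bound: T >= 1 - sqrt(F)
sqrt(F) = sqrt(0.872) = 0.9338
T >= 1 - 0.9338
T >= 0.0662

0.0662


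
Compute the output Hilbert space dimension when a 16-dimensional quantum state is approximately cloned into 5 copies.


Output space = H^(tensor 5) where dim(H) = 16
dim = 16^5
= 256 (after 2 factors)
= 4096 (after 3 factors)
= 65536 (after 4 factors)
= 1048576 (after 5 factors)
= 1048576

1048576


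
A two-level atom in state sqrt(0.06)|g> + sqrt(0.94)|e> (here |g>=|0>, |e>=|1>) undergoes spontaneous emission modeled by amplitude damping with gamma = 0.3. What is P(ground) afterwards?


For amplitude damping with parameter gamma on state sqrt(a)|0> + sqrt(b)|1>:
alpha^2 = 0.06, beta^2 = 0.94
P(|0>) = alpha^2 + gamma * beta^2
= 0.06 + 0.3 * 0.94
= 0.06 + 0.2820
= 0.3420

0.3420


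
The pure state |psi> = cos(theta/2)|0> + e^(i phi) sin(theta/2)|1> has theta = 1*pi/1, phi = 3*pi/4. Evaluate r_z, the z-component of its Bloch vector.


theta = 3.1416, phi = 2.3562
r_z = cos(theta) = -1.0000

-1.0000


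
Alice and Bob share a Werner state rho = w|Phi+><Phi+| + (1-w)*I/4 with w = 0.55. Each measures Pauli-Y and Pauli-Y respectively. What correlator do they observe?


|Phi+> = (|00> + |11>)/sqrt(2)
For the pure Bell state, <Y_A Y_B> = -1 (Bell-state Pauli correlator).
The maximally-mixed part I/4 has tr(I/4 * P tensor P) = 0 for any traceless Pauli P.
So <Y_A Y_B>_rho = w * (-1) + (1 - w) * 0
= 0.55 * (-1)
= -0.5500

-0.5500


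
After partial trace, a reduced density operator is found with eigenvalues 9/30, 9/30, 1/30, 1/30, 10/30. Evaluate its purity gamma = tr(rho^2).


tr(rho^2) = sum of eigenvalues squared
= (9/30)^2 + (9/30)^2 + (1/30)^2 + (1/30)^2 + (10/30)^2
= (81 + 81 + 1 + 1 + 100) / 900
= 264/900
= 0.2933

0.2933


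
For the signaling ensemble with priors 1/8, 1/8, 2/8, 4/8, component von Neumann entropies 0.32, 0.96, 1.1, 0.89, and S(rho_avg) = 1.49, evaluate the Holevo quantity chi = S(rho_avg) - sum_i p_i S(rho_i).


chi = S(rho) - sum_i p_i * S(rho_i)
Weighted entropy = 1/8 * 0.32 + 1/8 * 0.96 + 2/8 * 1.1 + 4/8 * 0.89
= 0.8800
chi = 1.49 - 0.8800
= 0.6100

0.6100


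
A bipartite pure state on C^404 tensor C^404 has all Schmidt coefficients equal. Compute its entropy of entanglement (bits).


For a maximally entangled state in d x d:
S = log2(d) = log2(404)
= 8.6582

8.6582


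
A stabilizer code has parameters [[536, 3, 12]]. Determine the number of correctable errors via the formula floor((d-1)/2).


Code parameters: [[536, 3, 12]], distance d = 12.
Number of correctable errors = floor((d-1)/2)
= floor((12 - 1)/2)
= floor(11/2)
= 5

5


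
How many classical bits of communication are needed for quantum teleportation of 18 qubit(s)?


Quantum teleportation requires 2 classical bits per qubit teleported.
18 qubit(s) -> 2 * 18 = 36 classical bits

36


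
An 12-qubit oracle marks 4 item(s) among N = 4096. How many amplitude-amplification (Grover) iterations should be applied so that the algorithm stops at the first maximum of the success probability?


After j Grover iterations the success probability is P(j) = sin^2((2j+1)*theta), where sin(theta) = sqrt(k/N).
N = 2^12 = 4096, k = 4
sin(theta) = sqrt(k/N) = 0.03125
theta = arcsin(sqrt(k/N)) = 0.0312550885 rad
P(j) reaches its first maximum when (2j+1)*theta is as close as possible to pi/2, i.e. j = round(pi/(4*theta) - 1/2).
pi/(4*theta) - 1/2 = 24.6286
(For comparison, the common estimate pi/4 * sqrt(N/k) = 25.1327; the exact maximiser is used here.)
Optimal iterations = 25

25


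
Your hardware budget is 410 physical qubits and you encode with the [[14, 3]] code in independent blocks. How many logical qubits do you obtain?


Each code block uses 14 physical qubits for 3 logical qubit(s).
Number of complete blocks = floor(410 / 14) = 29
Logical qubits = 29 * 3
= 87

87


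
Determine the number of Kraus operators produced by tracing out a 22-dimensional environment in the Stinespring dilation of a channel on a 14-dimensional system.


Tracing out the environment in an orthonormal basis {|i>_E} gives Kraus operators K_i = <i|_E U |0>_E.
Number of Kraus operators = dim(H_env) = d_env
= 22

22
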